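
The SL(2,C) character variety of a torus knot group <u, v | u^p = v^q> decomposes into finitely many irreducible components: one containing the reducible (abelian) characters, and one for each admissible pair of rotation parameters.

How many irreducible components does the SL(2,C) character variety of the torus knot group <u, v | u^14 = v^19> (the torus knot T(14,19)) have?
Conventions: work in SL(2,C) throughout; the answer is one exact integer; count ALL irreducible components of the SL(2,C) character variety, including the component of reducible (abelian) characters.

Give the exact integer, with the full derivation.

118

Gamma = < u, v | u^14 = v^19 > (torus knot T(14,19)); the central element u^14 = v^19 acts as +I or -I in any irreducible SL(2,C) representation.
On an irreducible component, tr(u) is locked at 2*cos(pi*alpha/14) for some alpha in 1..13, and tr(v) at 2*cos(pi*beta/19) for some beta in 1..18.
The two central values (-1)^alpha I and (-1)^beta I must be the same matrix, so alpha and beta share a parity.
count pairs: odd alpha (7 choices) x odd beta (9), plus even alpha (6) x even beta (9): 7*9 + 6*9 = 117.
components with irreducible characters: 117; plus the single component of reducible (abelian) characters: total 118.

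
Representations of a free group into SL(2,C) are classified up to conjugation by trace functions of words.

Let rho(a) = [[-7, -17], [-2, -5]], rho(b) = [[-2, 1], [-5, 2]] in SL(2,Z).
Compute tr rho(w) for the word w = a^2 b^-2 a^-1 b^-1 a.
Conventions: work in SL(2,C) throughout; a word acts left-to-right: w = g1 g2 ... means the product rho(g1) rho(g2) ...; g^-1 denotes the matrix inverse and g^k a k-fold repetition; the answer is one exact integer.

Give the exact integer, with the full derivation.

-1044

rho(a) = [[-7, -17], [-2, -5]]
... * rho(a) = [[-7, -17], [-2, -5]]  ->  [[83, 204], [24, 59]]
... * rho(b^-1) = [[2, -1], [5, -2]]  ->  [[1186, -491], [343, -142]]
... * rho(b^-1) = [[2, -1], [5, -2]]  ->  [[-83, -204], [-24, -59]]
... * rho(a^-1) = [[-5, 17], [2, -7]]  ->  [[7, 17], [2, 5]]
... * rho(b^-1) = [[2, -1], [5, -2]]  ->  [[99, -41], [29, -12]]
... * rho(a) = [[-7, -17], [-2, -5]]  ->  [[-611, -1478], [-179, -433]]
tr = -611 + -433 = -1044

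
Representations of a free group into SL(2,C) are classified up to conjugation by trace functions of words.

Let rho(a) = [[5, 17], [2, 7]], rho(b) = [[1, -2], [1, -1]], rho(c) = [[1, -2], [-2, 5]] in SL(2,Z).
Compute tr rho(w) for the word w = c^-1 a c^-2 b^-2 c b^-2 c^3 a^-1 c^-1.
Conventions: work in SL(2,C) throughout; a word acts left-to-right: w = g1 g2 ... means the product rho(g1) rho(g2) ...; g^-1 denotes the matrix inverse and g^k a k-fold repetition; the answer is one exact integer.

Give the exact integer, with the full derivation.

rho(c^-1) = [[5, 2], [2, 1]]
... * rho(a) = [[5, 17], [2, 7]]  ->  [[29, 99], [12, 41]]
... * rho(c^-1) = [[5, 2], [2, 1]]  ->  [[343, 157], [142, 65]]
... * rho(c^-1) = [[5, 2], [2, 1]]  ->  [[2029, 843], [840, 349]]
... * rho(b^-1) = [[-1, 2], [-1, 1]]  ->  [[-2872, 4901], [-1189, 2029]]
... * rho(b^-1) = [[-1, 2], [-1, 1]]  ->  [[-2029, -843], [-840, -349]]
... * rho(c) = [[1, -2], [-2, 5]]  ->  [[-343, -157], [-142, -65]]
... * rho(b^-1) = [[-1, 2], [-1, 1]]  ->  [[500, -843], [207, -349]]
... * rho(b^-1) = [[-1, 2], [-1, 1]]  ->  [[343, 157], [142, 65]]
... * rho(c) = [[1, -2], [-2, 5]]  ->  [[29, 99], [12, 41]]
... * rho(c) = [[1, -2], [-2, 5]]  ->  [[-169, 437], [-70, 181]]
... * rho(c) = [[1, -2], [-2, 5]]  ->  [[-1043, 2523], [-432, 1045]]
... * rho(a^-1) = [[7, -17], [-2, 5]]  ->  [[-12347, 30346], [-5114, 12569]]
... * rho(c^-1) = [[5, 2], [2, 1]]  ->  [[-1043, 5652], [-432, 2341]]
tr = -1043 + 2341 = 1298

1298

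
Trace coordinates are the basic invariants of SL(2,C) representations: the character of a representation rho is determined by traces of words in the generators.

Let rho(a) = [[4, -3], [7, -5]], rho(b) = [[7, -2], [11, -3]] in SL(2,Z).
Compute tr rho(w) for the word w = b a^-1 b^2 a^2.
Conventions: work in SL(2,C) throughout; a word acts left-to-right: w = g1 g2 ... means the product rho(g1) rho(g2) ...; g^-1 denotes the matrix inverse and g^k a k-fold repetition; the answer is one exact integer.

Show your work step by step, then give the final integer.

-4

rho(b) = [[7, -2], [11, -3]]
... * rho(a^-1) = [[-5, 3], [-7, 4]]  ->  [[-21, 13], [-34, 21]]
... * rho(b) = [[7, -2], [11, -3]]  ->  [[-4, 3], [-7, 5]]
... * rho(b) = [[7, -2], [11, -3]]  ->  [[5, -1], [6, -1]]
... * rho(a) = [[4, -3], [7, -5]]  ->  [[13, -10], [17, -13]]
... * rho(a) = [[4, -3], [7, -5]]  ->  [[-18, 11], [-23, 14]]
tr = -18 + 14 = -4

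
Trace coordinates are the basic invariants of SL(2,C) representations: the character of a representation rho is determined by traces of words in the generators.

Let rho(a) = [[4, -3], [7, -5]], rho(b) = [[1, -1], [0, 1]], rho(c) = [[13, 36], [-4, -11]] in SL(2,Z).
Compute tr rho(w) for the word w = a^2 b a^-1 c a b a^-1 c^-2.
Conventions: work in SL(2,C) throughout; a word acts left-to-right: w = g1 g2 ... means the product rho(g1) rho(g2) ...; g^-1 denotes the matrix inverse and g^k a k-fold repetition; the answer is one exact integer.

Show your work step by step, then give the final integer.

rho(a) = [[4, -3], [7, -5]]
... * rho(a) = [[4, -3], [7, -5]]  ->  [[-5, 3], [-7, 4]]
... * rho(b) = [[1, -1], [0, 1]]  ->  [[-5, 8], [-7, 11]]
... * rho(a^-1) = [[-5, 3], [-7, 4]]  ->  [[-31, 17], [-42, 23]]
... * rho(c) = [[13, 36], [-4, -11]]  ->  [[-471, -1303], [-638, -1765]]
... * rho(a) = [[4, -3], [7, -5]]  ->  [[-11005, 7928], [-14907, 10739]]
... * rho(b) = [[1, -1], [0, 1]]  ->  [[-11005, 18933], [-14907, 25646]]
... * rho(a^-1) = [[-5, 3], [-7, 4]]  ->  [[-77506, 42717], [-104987, 57863]]
... * rho(c^-1) = [[-11, -36], [4, 13]]  ->  [[1023434, 3345537], [1386309, 4531751]]
... * rho(c^-1) = [[-11, -36], [4, 13]]  ->  [[2124374, 6648357], [2877605, 9005639]]
tr = 2124374 + 9005639 = 11130013

11130013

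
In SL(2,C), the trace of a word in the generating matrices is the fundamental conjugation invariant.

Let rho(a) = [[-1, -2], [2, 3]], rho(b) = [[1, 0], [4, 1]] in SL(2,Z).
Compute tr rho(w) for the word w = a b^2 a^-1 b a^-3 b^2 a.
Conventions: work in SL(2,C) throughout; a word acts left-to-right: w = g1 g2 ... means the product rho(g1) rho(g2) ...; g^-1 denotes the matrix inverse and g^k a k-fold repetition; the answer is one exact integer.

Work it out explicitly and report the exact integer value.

-14510

rho(a) = [[-1, -2], [2, 3]]
... * rho(b) = [[1, 0], [4, 1]]  ->  [[-9, -2], [14, 3]]
... * rho(b) = [[1, 0], [4, 1]]  ->  [[-17, -2], [26, 3]]
... * rho(a^-1) = [[3, 2], [-2, -1]]  ->  [[-47, -32], [72, 49]]
... * rho(b) = [[1, 0], [4, 1]]  ->  [[-175, -32], [268, 49]]
... * rho(a^-1) = [[3, 2], [-2, -1]]  ->  [[-461, -318], [706, 487]]
... * rho(a^-1) = [[3, 2], [-2, -1]]  ->  [[-747, -604], [1144, 925]]
... * rho(a^-1) = [[3, 2], [-2, -1]]  ->  [[-1033, -890], [1582, 1363]]
... * rho(b) = [[1, 0], [4, 1]]  ->  [[-4593, -890], [7034, 1363]]
... * rho(b) = [[1, 0], [4, 1]]  ->  [[-8153, -890], [12486, 1363]]
... * rho(a) = [[-1, -2], [2, 3]]  ->  [[6373, 13636], [-9760, -20883]]
tr = 6373 + -20883 = -14510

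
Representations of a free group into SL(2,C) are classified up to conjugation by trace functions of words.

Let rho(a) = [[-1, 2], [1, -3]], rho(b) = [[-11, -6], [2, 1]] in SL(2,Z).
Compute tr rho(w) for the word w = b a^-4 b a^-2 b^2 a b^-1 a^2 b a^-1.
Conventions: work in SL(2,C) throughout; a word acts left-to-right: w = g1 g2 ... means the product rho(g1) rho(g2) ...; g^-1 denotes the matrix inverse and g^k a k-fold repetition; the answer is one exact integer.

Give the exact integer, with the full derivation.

27675645634

rho(b) = [[-11, -6], [2, 1]]
... * rho(a^-1) = [[-3, -2], [-1, -1]]  ->  [[39, 28], [-7, -5]]
... * rho(a^-1) = [[-3, -2], [-1, -1]]  ->  [[-145, -106], [26, 19]]
... * rho(a^-1) = [[-3, -2], [-1, -1]]  ->  [[541, 396], [-97, -71]]
... * rho(a^-1) = [[-3, -2], [-1, -1]]  ->  [[-2019, -1478], [362, 265]]
... * rho(b) = [[-11, -6], [2, 1]]  ->  [[19253, 10636], [-3452, -1907]]
... * rho(a^-1) = [[-3, -2], [-1, -1]]  ->  [[-68395, -49142], [12263, 8811]]
... * rho(a^-1) = [[-3, -2], [-1, -1]]  ->  [[254327, 185932], [-45600, -33337]]
... * rho(b) = [[-11, -6], [2, 1]]  ->  [[-2425733, -1340030], [434926, 240263]]
... * rho(b) = [[-11, -6], [2, 1]]  ->  [[24003003, 13214368], [-4303660, -2369293]]
... * rho(a) = [[-1, 2], [1, -3]]  ->  [[-10788635, 8362902], [1934367, -1499441]]
... * rho(b^-1) = [[1, 6], [-2, -11]]  ->  [[-27514439, -156723732], [4933249, 28100053]]
... * rho(a) = [[-1, 2], [1, -3]]  ->  [[-129209293, 415142318], [23166804, -74433661]]
... * rho(a) = [[-1, 2], [1, -3]]  ->  [[544351611, -1503845540], [-97600465, 269634591]]
... * rho(b) = [[-11, -6], [2, 1]]  ->  [[-8995558801, -4769955206], [1612874297, 855237381]]
... * rho(a^-1) = [[-3, -2], [-1, -1]]  ->  [[31756631609, 22761072808], [-5693860272, -4080985975]]
tr = 31756631609 + -4080985975 = 27675645634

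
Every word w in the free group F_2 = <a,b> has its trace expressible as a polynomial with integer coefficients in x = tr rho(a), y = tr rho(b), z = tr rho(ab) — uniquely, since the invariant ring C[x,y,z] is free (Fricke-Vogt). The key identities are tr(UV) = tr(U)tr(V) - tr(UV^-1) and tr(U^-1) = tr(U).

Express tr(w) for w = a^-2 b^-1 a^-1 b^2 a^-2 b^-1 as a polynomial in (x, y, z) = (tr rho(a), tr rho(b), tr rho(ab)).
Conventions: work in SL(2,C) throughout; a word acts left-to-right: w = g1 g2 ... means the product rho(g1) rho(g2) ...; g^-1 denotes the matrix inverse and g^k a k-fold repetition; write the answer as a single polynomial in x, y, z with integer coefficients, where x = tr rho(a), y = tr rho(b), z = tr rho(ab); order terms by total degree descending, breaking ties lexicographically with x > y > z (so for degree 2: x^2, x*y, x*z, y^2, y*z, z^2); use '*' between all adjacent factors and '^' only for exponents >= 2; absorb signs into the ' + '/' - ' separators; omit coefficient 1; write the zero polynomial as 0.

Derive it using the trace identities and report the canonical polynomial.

x^3*y^2*z^2 - 2*x^2*y^3*z - x^2*y*z^3 - x^3*z^2 + x*y^4 + x*y^2*z^2 + 3*x^2*y*z - 3*x*y^2 + x*z^2 + x

reduce: trace(b a^-1) = trace(b)*trace(a) - trace(b a)   [inverse elimination on a] = x*y - z
trace(a^2 b) = trace(a)*trace(b a) - trace(b)   [square of a] = x*z - y
so trace(a^2) = trace(a)*trace(a) - trace(1)   [square of a] = x^2 - 2
trace(a b^2 a) = trace(b)*trace(a^2 b) - trace(a^2)   [square of b] = x*y*z - x^2 - y^2 + 2
so trace(a b a b) = trace(a b)*trace(a b) - trace(1)   [split at a repeated a] = z^2 - 2
so trace(a b^2 a b) = trace(b)*trace(a b a b) - trace(a b a)   [square of b] = y*z^2 - x*z - y
trace(b^-1 a b^2 a) = trace(a b^2 a)*trace(b) - trace(a b^2 a b)   [inverse elimination on b] = x*y^2*z - x^2*y - y^3 - y*z^2 + x*z + 3*y
reduce: trace(b^2 a^-1 b^-1 a) = trace(b^-1 a b^2)*trace(a) - trace(b^-1 a b^2 a)   [inverse elimination on a] = -x*y^2*z + x^2*y + y^3 + y*z^2 - 3*y
trace(b^-1 a^-1 b^2 a^-1) = trace(b^2 a^-1 b^-1)*trace(a) - trace(b^2 a^-1 b^-1 a)   [inverse elimination on a] = x*y^2*z - y^3 - y*z^2 - x*z + 3*y
so trace(b^2) = trace(b)*trace(b) - trace(1)   [square of b] = y^2 - 2
reduce: trace(b^2 a) = trace(b)*trace(a b) - trace(a)   [square of b] = y*z - x
trace(a^-1 b^2) = trace(b^2)*trace(a) - trace(b^2 a)   [inverse elimination on a] = x*y^2 - y*z - x
reduce: trace(a^-1 b^2 a^-1) = trace(a^-1 b^2)*trace(a) - trace(a^-1 b^2 a)   [inverse elimination on a] = x^2*y^2 - x*y*z - x^2 - y^2 + 2
reduce: trace(b^-1 a^-1 b^2 a^-1 b^-1) = trace(b^-1 a^-1 b^2 a^-1)*trace(b) - trace(b^-1 a^-1 b^2 a^-1 b)   [inverse elimination on b] = x*y^3*z - x^2*y^2 - y^4 - y^2*z^2 + x^2 + 4*y^2 - 2
trace(b^3 a) = trace(b)*trace(a b^2) - trace(a b)   [square of b] = y^2*z - x*y - z
trace(b^3) = trace(b)*trace(b^2) - trace(b)   [square of b] = y^3 - 3*y
trace(a b^3 a) = trace(a)*trace(b^3 a) - trace(b^3)   [square of a] = x*y^2*z - x^2*y - y^3 - x*z + 3*y
so trace(a b^3 a b) = trace(b)*trace(b a b a b) - trace(b a b a)   [square of b] = y^2*z^2 - x*y*z - y^2 - z^2 + 2
trace(b^-1 a b^3 a) = trace(a b^3 a)*trace(b) - trace(a b^3 a b)   [inverse elimination on b] = x*y^3*z - x^2*y^2 - y^4 - y^2*z^2 + 4*y^2 + z^2 - 2
trace(b^2 a^-1 b^-1 a b) = trace(b^-1 a b^3)*trace(a) - trace(b^-1 a b^3 a)   [inverse elimination on a] = -x*y^3*z + x^2*y^2 + y^4 + y^2*z^2 + x*y*z - x^2 - 4*y^2 - z^2 + 2
trace(a b a b a b) = trace(b a)*trace(b a b a) - trace(b^-1 a^-1)   [split at a repeated b] = z^3 - 3*z
trace(a b a b a) = trace(a)*trace(b a b a) - trace(b a b)   [square of a] = x*z^2 - y*z - x
trace(b a b a b^2 a) = trace(b)*trace(a b a b a b) - trace(a b a b a)   [square of b] = y*z^3 - x*z^2 - 2*y*z + x
trace(a b a b^2 a^-1 b) = trace(b a b a b^2)*trace(a) - trace(b a b a b^2 a)   [inverse elimination on a] = x*y^2*z^2 - x^2*y*z - y*z^3 - x*y^2 + 2*y*z + x
trace(b^2 a^-1 b^-1 a b a) = trace(a b a b^2 a^-1)*trace(b) - trace(a b a b^2 a^-1 b)   [inverse elimination on b] = -x*y^2*z^2 + x^2*y*z + y^3*z + y*z^3 - 3*y*z - x
trace(a^-1 b^2 a^-1 b^-1 a b) = trace(b^2 a^-1 b^-1 a b)*trace(a) - trace(b^2 a^-1 b^-1 a b a)   [inverse elimination on a] = -x^2*y^3*z + x^3*y^2 + x*y^4 + 2*x*y^2*z^2 - y^3*z - y*z^3 - x^3 - 4*x*y^2 - x*z^2 + 3*y*z + 3*x
so trace(b^-1 a^-1 b^2 a^-1 b^-1 a) = trace(a^-1 b^2 a^-1 b^-1 a)*trace(b) - trace(a^-1 b^2 a^-1 b^-1 a b)   [inverse elimination on b] = x^2*y^3*z - x^3*y^2 - x*y^4 - 2*x*y^2*z^2 + y^3*z + y*z^3 + x^3 + 5*x*y^2 + x*z^2 - 4*y*z - 3*x
so trace(b^-1 a^-1 b^2 a^-1 b^-1 a^-1) = trace(b^-1 a^-1 b^2 a^-1 b^-1)*trace(a) - trace(b^-1 a^-1 b^2 a^-1 b^-1 a)   [inverse elimination on a] = x*y^2*z^2 - y^3*z - y*z^3 - x*y^2 - x*z^2 + 4*y*z + x
trace(b^-1 a^-2 b^-1 a^-1 b^2 a^-1) = trace(b^-1 a^-1 b^2 a^-1 b^-1 a^-1)*trace(a) - trace(b^-1 a^-1 b^2 a^-1 b^-1)   [inverse elimination on a] = x^2*y^2*z^2 - 2*x*y^3*z - x*y*z^3 - x^2*z^2 + y^4 + y^2*z^2 + 4*x*y*z - 4*y^2 + 2
so trace(a^-1 b a^-1) = trace(b a^-1)*trace(a) - trace(b)   [inverse elimination on a] = x^2*y - x*z - y
so trace(b a^-1 b a) = trace(b a b)*trace(a) - trace(b a b a)   [inverse elimination on a] = x*y*z - x^2 - z^2 + 2
so trace(a^-1 b a^-1 b) = trace(b a^-1 b)*trace(a) - trace(b a^-1 b a)   [inverse elimination on a] = x^2*y^2 - 2*x*y*z + z^2 - 2
trace(a^-1 b^-1 a^-1 b) = trace(a^-1 b a^-1)*trace(b) - trace(a^-1 b a^-1 b)   [inverse elimination on b] = x*y*z - y^2 - z^2 + 2
trace(a^-2 b^-1 a^-1 b) = trace(a^-1 b^-1 a^-1 b)*trace(a) - trace(a^-1 b^-1 a^-1 b a)   [inverse elimination on a] = x^2*y*z - x*y^2 - x*z^2 + x
reduce: trace(a^-2 b^-1 a^-1 b^2 a^-2 b^-1) = trace(b^-1 a^-2 b^-1 a^-1 b^2 a^-1)*trace(a) - trace(b^-1 a^-2 b^-1 a^-1 b^2)   [inverse elimination on a] = x^3*y^2*z^2 - 2*x^2*y^3*z - x^2*y*z^3 - x^3*z^2 + x*y^4 + x*y^2*z^2 + 3*x^2*y*z - 3*x*y^2 + x*z^2 + x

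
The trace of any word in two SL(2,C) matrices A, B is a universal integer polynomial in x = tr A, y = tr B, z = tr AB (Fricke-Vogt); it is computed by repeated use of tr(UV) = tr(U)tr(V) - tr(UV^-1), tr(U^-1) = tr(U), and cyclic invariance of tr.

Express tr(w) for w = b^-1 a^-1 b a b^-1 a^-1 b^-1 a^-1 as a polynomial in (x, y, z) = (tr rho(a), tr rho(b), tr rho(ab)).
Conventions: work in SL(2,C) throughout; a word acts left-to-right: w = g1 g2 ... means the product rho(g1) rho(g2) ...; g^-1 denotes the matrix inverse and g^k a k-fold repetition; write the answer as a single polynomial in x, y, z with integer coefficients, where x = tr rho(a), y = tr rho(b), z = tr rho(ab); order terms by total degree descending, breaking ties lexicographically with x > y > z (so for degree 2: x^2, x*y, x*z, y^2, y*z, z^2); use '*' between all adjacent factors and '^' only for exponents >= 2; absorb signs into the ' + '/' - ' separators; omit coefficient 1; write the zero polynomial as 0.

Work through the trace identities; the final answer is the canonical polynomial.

trace(a b a) = trace(a) trace(b a) - trace(b) = x*z - y
so trace(a b a b) = trace(b a) trace(b a) - trace(1) = z^2 - 2
trace(b a b^-1 a) = trace(a b a) trace(b) - trace(a b a b) = x*y*z - y^2 - z^2 + 2
so trace(b a b^-1 a^-1) = trace(b a b^-1) trace(a) - trace(b a b^-1 a) = -x*y*z + x^2 + y^2 + z^2 - 2
so trace(a^-1 b a b^-1 a^-1) = trace(b a b^-1 a^-1) trace(a) - trace(b a b^-1) = -x^2*y*z + x^3 + x*y^2 + x*z^2 - 3*x
so trace(a^2) = trace(a) trace(a) - trace(1) = x^2 - 2
trace(a b^2 a) = trace(b) trace(a^2 b) - trace(a^2) = x*y*z - x^2 - y^2 + 2
trace(a b^2 a b) = trace(b) trace(a b a b) - trace(a b a) = y*z^2 - x*z - y
so trace(b a b^-1 a b) = trace(a b^2 a) trace(b) - trace(a b^2 a b) = x*y^2*z - x^2*y - y^3 - y*z^2 + x*z + 3*y
trace(b a b) = trace(b) trace(a b) - trace(a) = y*z - x
reduce: trace(a b a b a) = trace(a) trace(b a b a) - trace(b a b) = x*z^2 - y*z - x
trace(a b a b a b) = trace(b a) trace(b a b a) - trace(b^-1 a^-1) = z^3 - 3*z
trace(b a b^-1 a b a) = trace(a b a b a) trace(b) - trace(a b a b a b) = x*y*z^2 - y^2*z - z^3 - x*y + 3*z
so trace(b a^-1 b a b^-1 a) = trace(b a b^-1 a b) trace(a) - trace(b a b^-1 a b a) = x^2*y^2*z - x^3*y - x*y^3 - 2*x*y*z^2 + x^2*z + y^2*z + z^3 + 4*x*y - 3*z
so trace(a^-1 b a b^-1 a^-1 b) = trace(b a^-1 b a b^-1) trace(a) - trace(b a^-1 b a b^-1 a) = -x^2*y^2*z + x^3*y + x*y^3 + 2*x*y*z^2 - x^2*z - y^2*z - z^3 - 3*x*y + 3*z
trace(a^-1 b a b^-1 a^-1 b^-1) = trace(a^-1 b a b^-1 a^-1) trace(b) - trace(a^-1 b a b^-1 a^-1 b) = -x*y*z^2 + x^2*z + y^2*z + z^3 - 3*z
reduce: trace(a^-1 b a b^-1 a^-1 b^-1 a^-1) = trace(a^-1 b a b^-1 a^-1 b^-1) trace(a) - trace(a^-1 b a b^-1 a^-1 b^-1 a) = -x^2*y*z^2 + x^3*z + x*y^2*z + x*z^3 - 3*x*z - y
reduce: trace(a^-1 b a^-1 b a b^-1 a^-1) = trace(a^-1 b a^-1 b a b^-1) trace(a) - trace(a^-1 b a^-1 b a b^-1 a) = -x^3*y^2*z + x^4*y + x^2*y^3 + 2*x^2*y*z^2 - x^3*z - x*y^2*z - x*z^3 - 3*x^2*y + 3*x*z - y
trace(b^2) = trace(b) trace(b) - trace(1) = y^2 - 2
so trace(b^3) = trace(b) trace(b^2) - trace(b) = y^3 - 3*y
trace(b^3 a) = trace(b) trace(b a b) - trace(b a) = y^2*z - x*y - z
so trace(b a^-1 b^2) = trace(b^3) trace(a) - trace(b^3 a) = x*y^3 - y^2*z - 2*x*y + z
reduce: trace(b^2 a b^2) = trace(b) trace(a b^3) - trace(a b^2) = y^3*z - x*y^2 - 2*y*z + x
reduce: trace(b^2 a b^2 a) = trace(b) trace(a b^2 a b) - trace(a b^2 a) = y^2*z^2 - 2*x*y*z + x^2 - 2
reduce: trace(b a^-1 b^2 a b) = trace(b^2 a b^2) trace(a) - trace(b^2 a b^2 a) = x*y^3*z - x^2*y^2 - y^2*z^2 + 2
trace(b^2 a b a b) = trace(b) trace(b a b a b) - trace(b a b a) = y^2*z^2 - x*y*z - y^2 - z^2 + 2
reduce: trace(b^2 a b a b a) = trace(b) trace(a b a b a b) - trace(a b a b a) = y*z^3 - x*z^2 - 2*y*z + x
trace(b a^-1 b^2 a b a) = trace(b^2 a b a b) trace(a) - trace(b^2 a b a b a) = x*y^2*z^2 - x^2*y*z - y*z^3 - x*y^2 + 2*y*z + x
trace(a^-1 b a^-1 b^2 a b) = trace(b a^-1 b^2 a b) trace(a) - trace(b a^-1 b^2 a b a) = x^2*y^3*z - x^3*y^2 - 2*x*y^2*z^2 + x^2*y*z + y*z^3 + x*y^2 - 2*y*z + x
reduce: trace(b a b^-1 a^-1 b a^-1 b) = trace(a^-1 b a^-1 b^2 a) trace(b) - trace(a^-1 b a^-1 b^2 a b) = -x^2*y^3*z + x^3*y^2 + x*y^4 + 2*x*y^2*z^2 - x^2*y*z - y^3*z - y*z^3 - 3*x*y^2 + 3*y*z - x
reduce: trace(a b^2 a b a) = trace(a) trace(b^2 a b a) - trace(b^2 a b) = x*y*z^2 - x^2*z - y^2*z + z
trace(b a b a b^-1 a b) = trace(a b^2 a b a) trace(b) - trace(a b^2 a b a b) = x*y^2*z^2 - x^2*y*z - y^3*z - y*z^3 + x*z^2 + 3*y*z - x
trace(a b a b a b a) = trace(a) trace(b a b a b a) - trace(b a b a b) = x*z^3 - y*z^2 - 2*x*z + y
so trace(a b a b a b a b) = trace(b a b a b a) trace(b a) - trace(a b a b) = z^4 - 4*z^2 + 2
trace(b a b a b^-1 a b a) = trace(a b a b a b a) trace(b) - trace(a b a b a b a b) = x*y*z^3 - y^2*z^2 - z^4 - 2*x*y*z + y^2 + 4*z^2 - 2
trace(b a^-1 b a b a b^-1 a) = trace(b a b a b^-1 a b) trace(a) - trace(b a b a b^-1 a b a) = x^2*y^2*z^2 - x^3*y*z - x*y^3*z - 2*x*y*z^3 + x^2*z^2 + y^2*z^2 + z^4 + 5*x*y*z - x^2 - y^2 - 4*z^2 + 2
trace(b a b^-1 a^-1 b a^-1 b a) = trace(b a^-1 b a b a b^-1) trace(a) - trace(b a^-1 b a b a b^-1 a) = -x^2*y^2*z^2 + x^3*y*z + x*y^3*z + 2*x*y*z^3 - x^2*z^2 - y^2*z^2 - z^4 - 4*x*y*z + y^2 + 4*z^2 - 2
reduce: trace(a^-1 b a^-1 b a b^-1 a^-1 b) = trace(b a b^-1 a^-1 b a^-1 b) trace(a) - trace(b a b^-1 a^-1 b a^-1 b a) = -x^3*y^3*z + x^4*y^2 + x^2*y^4 + 3*x^2*y^2*z^2 - 2*x^3*y*z - 2*x*y^3*z - 3*x*y*z^3 - 3*x^2*y^2 + x^2*z^2 + y^2*z^2 + z^4 + 7*x*y*z - x^2 - y^2 - 4*z^2 + 2
reduce: trace(a^-1 b a b^-1 a^-1 b^-1 a^-1 b) = trace(a^-1 b a^-1 b a b^-1 a^-1) trace(b) - trace(a^-1 b a^-1 b a b^-1 a^-1 b) = -x^2*y^2*z^2 + x^3*y*z + x*y^3*z + 2*x*y*z^3 - x^2*z^2 - y^2*z^2 - z^4 - 4*x*y*z + x^2 + 4*z^2 - 2
trace(b^-1 a^-1 b a b^-1 a^-1 b^-1 a^-1) = trace(a^-1 b a b^-1 a^-1 b^-1 a^-1) trace(b) - trace(a^-1 b a b^-1 a^-1 b^-1 a^-1 b) = -x*y*z^3 + x^2*z^2 + y^2*z^2 + z^4 + x*y*z - x^2 - y^2 - 4*z^2 + 2

-x*y*z^3 + x^2*z^2 + y^2*z^2 + z^4 + x*y*z - x^2 - y^2 - 4*z^2 + 2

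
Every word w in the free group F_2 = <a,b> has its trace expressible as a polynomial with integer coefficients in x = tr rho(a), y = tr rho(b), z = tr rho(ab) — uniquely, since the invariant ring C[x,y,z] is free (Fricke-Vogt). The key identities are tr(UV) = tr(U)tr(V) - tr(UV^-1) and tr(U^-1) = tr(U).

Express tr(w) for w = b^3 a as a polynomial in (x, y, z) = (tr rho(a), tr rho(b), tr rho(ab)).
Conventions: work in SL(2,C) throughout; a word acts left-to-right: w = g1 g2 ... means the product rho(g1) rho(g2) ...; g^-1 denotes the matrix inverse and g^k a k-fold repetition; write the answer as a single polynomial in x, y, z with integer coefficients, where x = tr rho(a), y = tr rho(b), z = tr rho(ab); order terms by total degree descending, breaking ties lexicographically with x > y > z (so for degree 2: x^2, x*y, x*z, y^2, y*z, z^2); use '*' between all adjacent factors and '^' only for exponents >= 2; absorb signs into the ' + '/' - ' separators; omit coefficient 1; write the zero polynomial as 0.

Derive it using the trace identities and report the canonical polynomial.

y^2*z - x*y - z

apply: trace(a b^2) = trace(b) * trace(a b) - trace(a)  (reduce the b square) = y*z - x
use: trace(b^3 a) = trace(b) * trace(a b^2) - trace(a b)  (reduce the b square) = y^2*z - x*y - z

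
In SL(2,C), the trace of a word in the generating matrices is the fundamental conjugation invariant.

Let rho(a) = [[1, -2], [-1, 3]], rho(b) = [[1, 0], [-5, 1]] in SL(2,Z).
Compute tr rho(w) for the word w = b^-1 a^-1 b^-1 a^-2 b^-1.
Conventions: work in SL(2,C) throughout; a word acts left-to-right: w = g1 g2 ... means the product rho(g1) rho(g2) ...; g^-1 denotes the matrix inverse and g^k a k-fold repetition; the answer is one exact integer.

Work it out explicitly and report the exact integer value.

1302

rho(b^-1) = [[1, 0], [5, 1]]
... * rho(a^-1) = [[3, 2], [1, 1]]  ->  [[3, 2], [16, 11]]
... * rho(b^-1) = [[1, 0], [5, 1]]  ->  [[13, 2], [71, 11]]
... * rho(a^-1) = [[3, 2], [1, 1]]  ->  [[41, 28], [224, 153]]
... * rho(a^-1) = [[3, 2], [1, 1]]  ->  [[151, 110], [825, 601]]
... * rho(b^-1) = [[1, 0], [5, 1]]  ->  [[701, 110], [3830, 601]]
tr = 701 + 601 = 1302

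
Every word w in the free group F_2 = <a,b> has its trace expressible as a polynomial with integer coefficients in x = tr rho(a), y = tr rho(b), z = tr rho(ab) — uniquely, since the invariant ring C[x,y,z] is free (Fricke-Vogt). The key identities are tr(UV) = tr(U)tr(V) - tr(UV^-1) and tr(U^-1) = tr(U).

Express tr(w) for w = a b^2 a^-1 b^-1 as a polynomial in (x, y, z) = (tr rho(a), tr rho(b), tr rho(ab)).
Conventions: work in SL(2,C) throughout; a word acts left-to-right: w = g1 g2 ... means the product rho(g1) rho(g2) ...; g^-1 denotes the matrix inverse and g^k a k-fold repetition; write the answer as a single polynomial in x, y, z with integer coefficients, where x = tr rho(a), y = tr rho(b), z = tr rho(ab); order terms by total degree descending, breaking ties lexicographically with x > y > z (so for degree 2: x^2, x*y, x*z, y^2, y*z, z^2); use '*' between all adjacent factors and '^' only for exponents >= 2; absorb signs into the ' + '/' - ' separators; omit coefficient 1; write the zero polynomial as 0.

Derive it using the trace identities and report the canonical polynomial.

tr(b^2) = tr(b) * tr(b) - tr(1) = y^2 - 2
tr(a b^2) = tr(b) * tr(a b) - tr(a) = y*z - x
tr(b a b^2) = tr(b) * tr(a b^2) - tr(a b) = y^2*z - x*y - z
tr(a b a b) = tr(b a) * tr(b a) - tr(1) = z^2 - 2
tr(a b a) = tr(a) * tr(b a) - tr(b) = x*z - y
tr(b a b^2 a) = tr(b) * tr(a b a b) - tr(a b a) = y*z^2 - x*z - y
tr(a b^2 a^-1 b) = tr(b a b^2) * tr(a) - tr(b a b^2 a) = x*y^2*z - x^2*y - y*z^2 + y
tr(a b^2 a^-1 b^-1) = tr(a b^2 a^-1) * tr(b) - tr(a b^2 a^-1 b) = -x*y^2*z + x^2*y + y^3 + y*z^2 - 3*y

-x*y^2*z + x^2*y + y^3 + y*z^2 - 3*y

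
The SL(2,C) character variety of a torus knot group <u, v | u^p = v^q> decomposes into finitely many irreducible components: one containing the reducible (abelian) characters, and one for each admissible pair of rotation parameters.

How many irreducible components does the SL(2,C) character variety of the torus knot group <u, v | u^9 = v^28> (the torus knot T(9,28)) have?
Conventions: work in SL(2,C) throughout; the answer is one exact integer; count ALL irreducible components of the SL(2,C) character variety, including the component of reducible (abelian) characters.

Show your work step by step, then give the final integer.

109

Gamma = < u, v | u^9 = v^28 > (torus knot T(9,28)); the central element u^9 = v^28 acts as +I or -I in any irreducible SL(2,C) representation.
So on each irreducible component the traces are pinned: tr(u) = 2*cos(pi*alpha/9) with 1 <= alpha <= 8, tr(v) = 2*cos(pi*beta/28) with 1 <= beta <= 27.
Consistency of u^9 = (-1)^alpha I with v^28 = (-1)^beta I forces alpha = beta (mod 2).
Enumerate parity-matched pairs: 4*14 odd-odd plus 4*13 even-even gives 108.
Total: 108 irreducible-character components + 1 reducible (abelian) component = 109.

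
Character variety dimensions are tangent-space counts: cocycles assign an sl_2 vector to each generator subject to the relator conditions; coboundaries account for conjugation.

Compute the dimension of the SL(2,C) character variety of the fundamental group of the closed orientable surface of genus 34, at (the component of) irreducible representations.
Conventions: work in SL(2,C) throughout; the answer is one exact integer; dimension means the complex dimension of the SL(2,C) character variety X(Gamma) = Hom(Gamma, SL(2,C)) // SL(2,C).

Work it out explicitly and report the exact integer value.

pi_1 of the closed genus-34 surface has 68 generators bound by the single product-of-commutators relator.
A cocycle assigns one sl_2 vector per generator subject to the relator condition d_2(z) = 0: dim of the unconstrained space is 3*2g = 204.
At an irreducible rho, H^2 = coker(d_2) vanishes (Poincare duality: H^2 is dual to H^0 = invariants = 0), so d_2 is surjective onto sl_2 and dim Z^1 = 204 - 3 = 201.
dim B^1 = 3 (coboundaries, injective at irreducible rho).
Hence dim X = 201 - 3 = 198.

198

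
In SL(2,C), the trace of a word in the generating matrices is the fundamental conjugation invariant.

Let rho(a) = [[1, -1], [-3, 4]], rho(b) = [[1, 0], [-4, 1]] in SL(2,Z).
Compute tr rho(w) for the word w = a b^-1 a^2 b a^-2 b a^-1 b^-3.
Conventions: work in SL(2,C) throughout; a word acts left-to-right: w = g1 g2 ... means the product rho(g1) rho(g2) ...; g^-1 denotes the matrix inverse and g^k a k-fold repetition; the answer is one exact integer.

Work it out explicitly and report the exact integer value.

770

rho(a) = [[1, -1], [-3, 4]]
... * rho(b^-1) = [[1, 0], [4, 1]]  ->  [[-3, -1], [13, 4]]
... * rho(a) = [[1, -1], [-3, 4]]  ->  [[0, -1], [1, 3]]
... * rho(a) = [[1, -1], [-3, 4]]  ->  [[3, -4], [-8, 11]]
... * rho(b) = [[1, 0], [-4, 1]]  ->  [[19, -4], [-52, 11]]
... * rho(a^-1) = [[4, 1], [3, 1]]  ->  [[64, 15], [-175, -41]]
... * rho(a^-1) = [[4, 1], [3, 1]]  ->  [[301, 79], [-823, -216]]
... * rho(b) = [[1, 0], [-4, 1]]  ->  [[-15, 79], [41, -216]]
... * rho(a^-1) = [[4, 1], [3, 1]]  ->  [[177, 64], [-484, -175]]
... * rho(b^-1) = [[1, 0], [4, 1]]  ->  [[433, 64], [-1184, -175]]
... * rho(b^-1) = [[1, 0], [4, 1]]  ->  [[689, 64], [-1884, -175]]
... * rho(b^-1) = [[1, 0], [4, 1]]  ->  [[945, 64], [-2584, -175]]
tr = 945 + -175 = 770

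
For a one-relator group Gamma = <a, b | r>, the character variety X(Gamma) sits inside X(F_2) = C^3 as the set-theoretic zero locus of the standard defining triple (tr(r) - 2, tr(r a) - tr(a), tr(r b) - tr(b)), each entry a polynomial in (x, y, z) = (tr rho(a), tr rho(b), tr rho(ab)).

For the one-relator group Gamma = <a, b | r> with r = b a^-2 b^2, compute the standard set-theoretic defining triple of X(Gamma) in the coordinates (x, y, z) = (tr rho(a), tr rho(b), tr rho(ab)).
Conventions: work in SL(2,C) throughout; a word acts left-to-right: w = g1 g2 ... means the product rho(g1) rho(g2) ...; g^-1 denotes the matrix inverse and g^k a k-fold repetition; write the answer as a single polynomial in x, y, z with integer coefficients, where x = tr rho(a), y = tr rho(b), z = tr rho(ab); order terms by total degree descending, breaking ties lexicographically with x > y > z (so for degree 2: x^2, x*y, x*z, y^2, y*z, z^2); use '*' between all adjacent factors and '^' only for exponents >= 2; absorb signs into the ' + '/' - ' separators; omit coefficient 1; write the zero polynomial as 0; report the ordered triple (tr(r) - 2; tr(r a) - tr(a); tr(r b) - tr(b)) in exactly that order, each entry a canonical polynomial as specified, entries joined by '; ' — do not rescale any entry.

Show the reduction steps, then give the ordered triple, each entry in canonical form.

next, trace(b^2) = trace(b)*trace(b) - trace(1) = y^2 - 2
trace(b^3) = trace(b)*trace(b^2) - trace(b) = y^3 - 3*y
trace(a b^2) = trace(b)*trace(a b) - trace(a) = y*z - x
trace(b^3 a) = trace(b)*trace(a b^2) - trace(a b) = y^2*z - x*y - z
trace(a^-1 b^3) = trace(b^3)*trace(a) - trace(b^3 a) = x*y^3 - y^2*z - 2*x*y + z
trace(b a^-2 b^2) = trace(a^-1 b^3)*trace(a) - trace(a^-1 b^3 a) = x^2*y^3 - x*y^2*z - 2*x^2*y - y^3 + x*z + 3*y
trace(a b a b) = trace(b a)*trace(b a) - trace(1)   [split at repeated b] = z^2 - 2
trace(a b a) = trace(a)*trace(b a) - trace(b) = x*z - y
trace(b^2 a b a) = trace(b)*trace(a b a b) - trace(a b a) = y*z^2 - x*z - y
next, trace(a^-1 b^2 a b) = trace(b^2 a b)*trace(a) - trace(b^2 a b a) = x*y^2*z - x^2*y - y*z^2 + y
and trace(b a^-2 b^2 a) = trace(a^-1 b^2 a b)*trace(a) - trace(a^-1 b^2 a b a) = x^2*y^2*z - x^3*y - x*y*z^2 - y^2*z + 2*x*y + z
next, trace(b^4) = trace(b)*trace(b^3) - trace(b^2) = y^4 - 4*y^2 + 2
trace(b^4 a) = trace(b)*trace(b a b^2) - trace(b a b) = y^3*z - x*y^2 - 2*y*z + x
and trace(a^-1 b^4) = trace(b^4)*trace(a) - trace(b^4 a) = x*y^4 - y^3*z - 3*x*y^2 + 2*y*z + x
and trace(b a^-2 b^3) = trace(a^-1 b^4)*trace(a) - trace(a^-1 b^4 a) = x^2*y^4 - x*y^3*z - 3*x^2*y^2 - y^4 + 2*x*y*z + x^2 + 4*y^2 - 2
assemble the triple (trace(r) - 2; trace(r a) - x; trace(r b) - y)

x^2*y^3 - x*y^2*z - 2*x^2*y - y^3 + x*z + 3*y - 2; x^2*y^2*z - x^3*y - x*y*z^2 - y^2*z + 2*x*y - x + z; x^2*y^4 - x*y^3*z - 3*x^2*y^2 - y^4 + 2*x*y*z + x^2 + 4*y^2 - y - 2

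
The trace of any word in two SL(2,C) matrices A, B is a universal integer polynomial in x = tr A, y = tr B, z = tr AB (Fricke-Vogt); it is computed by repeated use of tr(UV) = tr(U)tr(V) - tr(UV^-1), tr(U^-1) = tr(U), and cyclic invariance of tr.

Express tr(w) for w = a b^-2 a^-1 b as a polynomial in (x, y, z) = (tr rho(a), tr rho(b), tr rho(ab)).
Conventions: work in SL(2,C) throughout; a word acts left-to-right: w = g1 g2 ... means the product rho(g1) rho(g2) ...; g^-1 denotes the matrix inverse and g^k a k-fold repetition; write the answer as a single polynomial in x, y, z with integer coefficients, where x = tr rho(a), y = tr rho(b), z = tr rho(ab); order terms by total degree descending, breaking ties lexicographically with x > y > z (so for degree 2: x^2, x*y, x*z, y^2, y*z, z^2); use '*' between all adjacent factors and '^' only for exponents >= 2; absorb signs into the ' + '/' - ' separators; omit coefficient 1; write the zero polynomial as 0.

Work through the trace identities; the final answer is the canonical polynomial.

-x*y^2*z + x^2*y + y^3 + y*z^2 - 3*y

tr(a b^-1) = tr(a)*tr(b) - tr(a b) = x*y - z
so tr(a b a) = tr(a)*tr(b a) - tr(b) = x*z - y
so tr(a b a b) = tr(b a)*tr(b a) - tr(1)   [split at repeated b] = z^2 - 2
reduce: tr(b^-1 a b a) = tr(a b a)*tr(b) - tr(a b a b) = x*y*z - y^2 - z^2 + 2
tr(b a b^-2 a) = tr(b^-1 a b a)*tr(b) - tr(b^-1 a b a b) = x*y^2*z - y^3 - y*z^2 - x*z + 3*y
tr(a b^-2 a^-1 b) = tr(b a b^-2)*tr(a) - tr(b a b^-2 a) = -x*y^2*z + x^2*y + y^3 + y*z^2 - 3*y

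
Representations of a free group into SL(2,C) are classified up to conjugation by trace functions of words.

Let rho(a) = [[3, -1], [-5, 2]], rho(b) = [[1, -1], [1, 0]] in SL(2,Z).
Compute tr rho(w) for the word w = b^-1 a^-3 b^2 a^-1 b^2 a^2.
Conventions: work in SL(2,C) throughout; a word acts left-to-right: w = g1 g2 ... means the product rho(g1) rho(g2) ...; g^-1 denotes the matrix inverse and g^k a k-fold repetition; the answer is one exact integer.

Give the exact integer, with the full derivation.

-30227

rho(b^-1) = [[0, 1], [-1, 1]]
... * rho(a^-1) = [[2, 1], [5, 3]]  ->  [[5, 3], [3, 2]]
... * rho(a^-1) = [[2, 1], [5, 3]]  ->  [[25, 14], [16, 9]]
... * rho(a^-1) = [[2, 1], [5, 3]]  ->  [[120, 67], [77, 43]]
... * rho(b) = [[1, -1], [1, 0]]  ->  [[187, -120], [120, -77]]
... * rho(b) = [[1, -1], [1, 0]]  ->  [[67, -187], [43, -120]]
... * rho(a^-1) = [[2, 1], [5, 3]]  ->  [[-801, -494], [-514, -317]]
... * rho(b) = [[1, -1], [1, 0]]  ->  [[-1295, 801], [-831, 514]]
... * rho(b) = [[1, -1], [1, 0]]  ->  [[-494, 1295], [-317, 831]]
... * rho(a) = [[3, -1], [-5, 2]]  ->  [[-7957, 3084], [-5106, 1979]]
... * rho(a) = [[3, -1], [-5, 2]]  ->  [[-39291, 14125], [-25213, 9064]]
tr = -39291 + 9064 = -30227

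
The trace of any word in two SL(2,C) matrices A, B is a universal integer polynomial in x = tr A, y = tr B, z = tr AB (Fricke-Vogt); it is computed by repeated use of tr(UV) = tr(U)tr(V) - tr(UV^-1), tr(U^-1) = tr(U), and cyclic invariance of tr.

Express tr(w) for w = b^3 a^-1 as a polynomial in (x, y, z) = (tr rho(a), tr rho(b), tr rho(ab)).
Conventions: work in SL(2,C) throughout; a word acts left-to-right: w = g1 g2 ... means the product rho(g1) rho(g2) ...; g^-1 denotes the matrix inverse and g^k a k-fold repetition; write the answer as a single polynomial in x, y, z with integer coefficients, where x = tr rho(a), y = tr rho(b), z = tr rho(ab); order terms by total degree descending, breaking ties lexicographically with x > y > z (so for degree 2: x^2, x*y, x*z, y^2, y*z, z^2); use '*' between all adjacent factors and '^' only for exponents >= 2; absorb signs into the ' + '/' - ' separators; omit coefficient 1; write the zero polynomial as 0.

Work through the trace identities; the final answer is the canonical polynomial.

so tr(b^2) = tr(b) tr(b) - tr(1) = y^2 - 2
so tr(b^3) = tr(b) tr(b^2) - tr(b) = y^3 - 3*y
tr(a b^2) = tr(b) tr(a b) - tr(a) = y*z - x
reduce: tr(b^3 a) = tr(b) tr(a b^2) - tr(a b) = y^2*z - x*y - z
so tr(b^3 a^-1) = tr(b^3) tr(a) - tr(b^3 a) = x*y^3 - y^2*z - 2*x*y + z

x*y^3 - y^2*z - 2*x*y + z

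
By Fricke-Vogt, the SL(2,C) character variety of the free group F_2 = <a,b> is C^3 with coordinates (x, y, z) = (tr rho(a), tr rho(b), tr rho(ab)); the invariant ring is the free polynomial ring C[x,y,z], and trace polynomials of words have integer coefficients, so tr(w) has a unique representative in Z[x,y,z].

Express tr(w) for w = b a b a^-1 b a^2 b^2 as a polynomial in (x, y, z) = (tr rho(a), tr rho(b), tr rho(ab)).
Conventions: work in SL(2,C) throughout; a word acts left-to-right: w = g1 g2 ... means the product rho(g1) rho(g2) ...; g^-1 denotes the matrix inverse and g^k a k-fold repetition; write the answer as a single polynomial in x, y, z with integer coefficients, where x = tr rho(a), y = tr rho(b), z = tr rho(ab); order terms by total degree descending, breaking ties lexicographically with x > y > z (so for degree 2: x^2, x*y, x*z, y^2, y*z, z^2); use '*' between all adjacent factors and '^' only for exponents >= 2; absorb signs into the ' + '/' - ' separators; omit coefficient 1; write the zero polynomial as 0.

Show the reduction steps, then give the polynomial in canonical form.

x^2*y^3*z^2 - 2*x^3*y^2*z - x*y^4*z - x*y^2*z^3 + x^4*y + x^2*y^3 + y^3*z^2 + x^3*z + 4*x*y^2*z + x*z^3 - 4*x^2*y - y^3 - 2*y*z^2 - 3*x*z + 3*y

tr(b a b a) = tr(a b) tr(a b) - tr(1)   [split at a repeated a] = z^2 - 2
tr(b a b) = tr(b) tr(a b) - tr(a)   [square of b] = y*z - x
tr(a b a^2 b) = tr(a) tr(b a b a) - tr(b a b)   [square of a] = x*z^2 - y*z - x
use: tr(a b a) = tr(a) tr(b a) - tr(b)   [square of a] = x*z - y
tr(a b a^2) = tr(a) tr(a b a) - tr(a b)   [square of a] = x^2*z - x*y - z
use: tr(a b a^2 b^2) = tr(b) tr(a b a^2 b) - tr(a b a^2)   [square of b] = x*y*z^2 - x^2*z - y^2*z + z
tr(a^2 b^3 a b) = tr(b) tr(a b a^2 b^2) - tr(a b a^2 b)   [square of b] = x*y^2*z^2 - x^2*y*z - y^3*z - x*z^2 + 2*y*z + x
apply: tr(b^2) = tr(b) tr(b) - tr(1)   [square of b] = y^2 - 2
tr(a b^2 a) = tr(a) tr(b^2 a) - tr(b^2)   [square of a] = x*y*z - x^2 - y^2 + 2
tr(a^3 b^2) = tr(a) tr(a b^2 a) - tr(a b^2)   [square of a] = x^2*y*z - x^3 - x*y^2 - y*z + 3*x
tr(a^2 b^3 a) = tr(b) tr(a^3 b^2) - tr(a^3 b)   [square of b] = x^2*y^2*z - x^3*y - x*y^3 - x^2*z - y^2*z + 4*x*y + z
tr(b a^2 b^3 a b) = tr(b) tr(a^2 b^3 a b) - tr(a^2 b^3 a)   [square of b] = x*y^3*z^2 - 2*x^2*y^2*z - y^4*z + x^3*y + x*y^3 - x*y*z^2 + x^2*z + 3*y^2*z - 3*x*y - z
apply: tr(b a b a b a) = tr(b a) tr(b a b a) - tr(b^-1 a^-1)   [split at a repeated b] = z^3 - 3*z
apply: tr(b a b a b) = tr(b) tr(a b a b) - tr(a b a)   [square of b] = y*z^2 - x*z - y
tr(a b a b a^2 b) = tr(a) tr(b a b a b a) - tr(b a b a b)   [square of a] = x*z^3 - y*z^2 - 2*x*z + y
tr(a b a b a^2) = tr(a) tr(a b a b a) - tr(a b a b)   [square of a] = x^2*z^2 - x*y*z - x^2 - z^2 + 2
apply: tr(b a b a b a^2 b) = tr(b) tr(a b a b a^2 b) - tr(a b a b a^2)   [square of b] = x*y*z^3 - x^2*z^2 - y^2*z^2 - x*y*z + x^2 + y^2 + z^2 - 2
tr(b a^2 b^3 a b a) = tr(b) tr(b a b a b a^2 b) - tr(b a b a b a^2)   [square of b] = x*y^2*z^3 - x^2*y*z^2 - y^3*z^2 - x*y^2*z - x*z^3 + x^2*y + y^3 + 2*y*z^2 + 2*x*z - 3*y
use: tr(b a b a^-1 b a^2 b^2) = tr(b a^2 b^3 a b) tr(a) - tr(b a^2 b^3 a b a)   [inverse elimination on a] = x^2*y^3*z^2 - 2*x^3*y^2*z - x*y^4*z - x*y^2*z^3 + x^4*y + x^2*y^3 + y^3*z^2 + x^3*z + 4*x*y^2*z + x*z^3 - 4*x^2*y - y^3 - 2*y*z^2 - 3*x*z + 3*y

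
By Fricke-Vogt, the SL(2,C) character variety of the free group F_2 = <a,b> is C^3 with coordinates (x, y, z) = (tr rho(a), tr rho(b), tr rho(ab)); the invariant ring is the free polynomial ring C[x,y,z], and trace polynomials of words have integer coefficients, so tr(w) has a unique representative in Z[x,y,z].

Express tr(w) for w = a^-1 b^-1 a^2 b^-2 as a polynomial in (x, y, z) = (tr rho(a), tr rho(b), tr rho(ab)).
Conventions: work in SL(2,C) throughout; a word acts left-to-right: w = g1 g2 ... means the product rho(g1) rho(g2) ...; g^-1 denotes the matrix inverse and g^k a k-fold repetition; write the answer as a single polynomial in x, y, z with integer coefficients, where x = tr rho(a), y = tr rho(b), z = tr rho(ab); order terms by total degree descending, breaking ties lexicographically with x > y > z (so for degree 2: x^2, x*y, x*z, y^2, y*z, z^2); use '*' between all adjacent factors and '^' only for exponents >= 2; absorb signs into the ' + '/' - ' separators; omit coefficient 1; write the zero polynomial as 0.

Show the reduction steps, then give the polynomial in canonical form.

x^2*y^2*z - x^3*y - x*y*z^2 - y^2*z + 2*x*y + z

trace(b^-1 a) = trace(a) trace(b) - trace(a b) = x*y - z
apply: trace(a^2 b) = trace(a) trace(b a) - trace(b) = x*z - y
apply: trace(a^2) = trace(a) trace(a) - trace(1) = x^2 - 2
apply: trace(b a^2 b) = trace(b) trace(a^2 b) - trace(a^2) = x*y*z - x^2 - y^2 + 2
use: trace(b a b a) = trace(b a) trace(b a) - trace(1) = z^2 - 2
trace(b a b) = trace(b) trace(a b) - trace(a) = y*z - x
apply: trace(b a^2 b a) = trace(a) trace(b a b a) - trace(b a b) = x*z^2 - y*z - x
trace(a^2 b a^-1 b) = trace(b a^2 b) trace(a) - trace(b a^2 b a) = x^2*y*z - x^3 - x*y^2 - x*z^2 + y*z + 3*x
apply: trace(a^-1 b^-1 a^2 b) = trace(a^2 b a^-1) trace(b) - trace(a^2 b a^-1 b) = -x^2*y*z + x^3 + x*y^2 + x*z^2 - 3*x
use: trace(a^-1 b^-1 a^2 b^-1) = trace(a^-1 b^-1 a^2) trace(b) - trace(a^-1 b^-1 a^2 b) = x^2*y*z - x^3 - x*z^2 - y*z + 3*x
use: trace(a^-1 b^-1 a^2 b^-2) = trace(a^-1 b^-1 a^2 b^-1) trace(b) - trace(a^-1 b^-1 a^2) = x^2*y^2*z - x^3*y - x*y*z^2 - y^2*z + 2*x*y + z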